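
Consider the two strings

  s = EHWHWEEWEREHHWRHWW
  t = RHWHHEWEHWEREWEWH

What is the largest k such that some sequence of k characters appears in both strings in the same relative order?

11

One common subsequence of length 11: H (s #2, t #2) → W (s #3, t #3) → H (s #4, t #5) → W (s #5, t #7) → E (s #6, t #8) → W (s #8, t #10) → E (s #9, t #11) → R (s #10, t #12) → E (s #11, t #15) → W (s #14, t #16) → H (s #16, t #17). Since dp[18][17] = 11, nothing longer is possible.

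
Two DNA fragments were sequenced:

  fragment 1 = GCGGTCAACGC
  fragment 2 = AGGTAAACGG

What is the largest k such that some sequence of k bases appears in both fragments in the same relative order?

7

Let dp[i][j] be the LCS length of the first i bases of fragment 1 and the first j bases of fragment 2. dp[i][j] = dp[i-1][j-1]+1 when the i-th and j-th bases match, else max(dp[i-1][j], dp[i][j-1]).
    ·  A  G  G  T  A  A  A  C  G  G
 ·  0  0  0  0  0  0  0  0  0  0  0
 G  0  0  1  1  1  1  1  1  1  1  1
 C  0  0  1  1  1  1  1  1  2  2  2
 G  0  0  1  2  2  2  2  2  2  3  3
 G  0  0  1  2  2  2  2  2  2  3  4
 T  0  0  1  2  3  3  3  3  3  3  4
 C  0  0  1  2  3  3  3  3  4  4  4
 A  0  1  1  2  3  4  4  4  4  4  4
 A  0  1  1  2  3  4  5  5  5  5  5
 C  0  1  1  2  3  4  5  5  6  6  6
 G  0  1  2  2  3  4  5  5  6  7  7
 C  0  1  2  2  3  4  5  5  6  7  7
dp[11][10] = 7. One LCS (by backtracking along matches): GGTAACG.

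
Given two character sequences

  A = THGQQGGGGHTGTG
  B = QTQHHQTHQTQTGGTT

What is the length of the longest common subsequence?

8

One common subsequence of length 8: T [1,7] → H [2,8] → Q [4,9] → Q [5,11] → G [8,13] → G [9,14] → T [11,15] → T [13,16]. dp[14][16] = 8 confirms this is the maximum.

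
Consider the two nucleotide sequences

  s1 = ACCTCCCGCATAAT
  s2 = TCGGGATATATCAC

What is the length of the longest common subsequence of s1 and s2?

8

Pick T (s1 #4, s2 #1), then C (s1 #5, s2 #2), then G (s1 #8, s2 #5), then A (s1 #10, s2 #6), then T (s1 #11, s2 #7), then A (s1 #12, s2 #8), then A (s1 #13, s2 #10), then T (s1 #14, s2 #11); all 8 bases appear in both, in order. dp[14][14] = 8 confirms this is the maximum.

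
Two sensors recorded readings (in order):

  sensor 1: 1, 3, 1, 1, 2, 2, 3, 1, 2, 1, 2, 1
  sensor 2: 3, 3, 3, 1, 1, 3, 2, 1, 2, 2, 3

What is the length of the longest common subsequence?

Let dp[i][j] be the LCS length of the first i values of sensor 1 and the first j values of sensor 2. dp[i][j] = dp[i-1][j-1]+1 when the i-th and j-th values match, else max(dp[i-1][j], dp[i][j-1]).
    ·  3  3  3  1  1  3  2  1  2  2  3
 ·  0  0  0  0  0  0  0  0  0  0  0  0
 1  0  0  0  0  1  1  1  1  1  1  1  1
 3  0  1  1  1  1  1  2  2  2  2  2  2
 1  0  1  1  1  2  2  2  2  3  3  3  3
 1  0  1  1  1  2  3  3  3  3  3  3  3
 2  0  1  1  1  2  3  3  4  4  4  4  4
 2  0  1  1  1  2  3  3  4  4  5  5  5
 3  0  1  2  2  2  3  4  4  4  5  5  6
 1  0  1  2  2  3  3  4  4  5  5  5  6
 2  0  1  2  2  3  3  4  5  5  6  6  6
 1  0  1  2  2  3  4  4  5  6  6  6  6
 2  0  1  2  2  3  4  4  5  6  7  7  7
 1  0  1  2  2  3  4  4  5  6  7  7  7
dp[12][11] = 7. One LCS (by backtracking along matches): 3, 1, 1, 2, 1, 2, 2.

7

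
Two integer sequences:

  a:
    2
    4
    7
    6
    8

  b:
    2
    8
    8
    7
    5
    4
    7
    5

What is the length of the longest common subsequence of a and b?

3

One common subsequence of length 3: 2 (a #1, b #1) → 4 (a #2, b #6) → 7 (a #3, b #7). dp[5][8] = 3 confirms this is the maximum.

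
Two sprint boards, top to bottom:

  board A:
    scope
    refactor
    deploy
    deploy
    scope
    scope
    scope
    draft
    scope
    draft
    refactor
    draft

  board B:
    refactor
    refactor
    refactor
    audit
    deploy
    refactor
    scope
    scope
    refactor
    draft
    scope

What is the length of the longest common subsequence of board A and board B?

Taking refactor at board A[2]=board B[3], then deploy at board A[3]=board B[5], then scope at board A[5]=board B[7], then scope at board A[6]=board B[8], then draft at board A[8]=board B[10], then scope at board A[9]=board B[11] gives a common subsequence of length 6. The LCS DP gives dp[12][11] = 6, so this is optimal.

6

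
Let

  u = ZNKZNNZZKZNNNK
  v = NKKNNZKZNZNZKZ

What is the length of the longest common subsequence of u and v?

One common subsequence of length 10: N [2,1], then K [3,3], then N [5,4], then N [6,5], then Z [8,6], then K [9,7], then Z [10,8], then N [11,9], then N [12,11], then K [14,13]. Since dp[14][14] = 10, nothing longer is possible.

10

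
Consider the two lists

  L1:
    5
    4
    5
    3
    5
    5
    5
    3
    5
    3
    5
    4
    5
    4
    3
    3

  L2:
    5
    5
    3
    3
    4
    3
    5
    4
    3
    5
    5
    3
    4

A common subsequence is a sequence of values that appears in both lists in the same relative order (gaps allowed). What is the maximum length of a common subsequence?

Match 5 at L1[1]=L2[1], 5 at L1[3]=L2[2], 3 at L1[4]=L2[4], 3 at L1[8]=L2[6], 5 at L1[9]=L2[7], 3 at L1[10]=L2[9], 5 at L1[11]=L2[10], 5 at L1[13]=L2[11], 4 at L1[14]=L2[13] — 9 values in the same relative order in both. The LCS DP gives dp[16][13] = 9, so this is optimal.

9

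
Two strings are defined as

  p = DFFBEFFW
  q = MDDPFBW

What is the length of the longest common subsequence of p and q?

4

Let dp[i][j] be the LCS length of the first i characters of p and the first j characters of q. dp[i][j] = dp[i-1][j-1]+1 when the i-th and j-th characters match, else max(dp[i-1][j], dp[i][j-1]).
    ·  M  D  D  P  F  B  W
 ·  0  0  0  0  0  0  0  0
 D  0  0  1  1  1  1  1  1
 F  0  0  1  1  1  2  2  2
 F  0  0  1  1  1  2  2  2
 B  0  0  1  1  1  2  3  3
 E  0  0  1  1  1  2  3  3
 F  0  0  1  1  1  2  3  3
 F  0  0  1  1  1  2  3  3
 W  0  0  1  1  1  2  3  4
dp[8][7] = 4. One LCS (by backtracking along matches): DFBW.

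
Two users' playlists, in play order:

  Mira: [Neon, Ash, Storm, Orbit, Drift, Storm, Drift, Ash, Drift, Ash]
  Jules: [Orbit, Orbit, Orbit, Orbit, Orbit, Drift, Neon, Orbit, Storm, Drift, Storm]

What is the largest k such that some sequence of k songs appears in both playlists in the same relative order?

4

One common subsequence of length 4: Neon (Mira #1, Jules #7); then Storm (Mira #3, Jules #9); then Drift (Mira #5, Jules #10); then Storm (Mira #6, Jules #11), and the DP table's final entry dp[10][11] is also 4, so no common subsequence is longer.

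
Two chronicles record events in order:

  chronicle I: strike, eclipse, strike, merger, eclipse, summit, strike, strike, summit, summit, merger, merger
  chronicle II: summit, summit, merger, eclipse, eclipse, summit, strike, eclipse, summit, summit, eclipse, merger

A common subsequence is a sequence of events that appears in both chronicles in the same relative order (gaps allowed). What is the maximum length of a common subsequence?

7

Match eclipse (chronicle I #2, chronicle II #4), eclipse (chronicle I #5, chronicle II #5), summit (chronicle I #6, chronicle II #6), strike (chronicle I #7, chronicle II #7), summit (chronicle I #9, chronicle II #9), summit (chronicle I #10, chronicle II #10), merger (chronicle I #12, chronicle II #12) — 7 events in the same relative order in both, and the DP table's final entry dp[12][12] is also 7, so no common subsequence is longer.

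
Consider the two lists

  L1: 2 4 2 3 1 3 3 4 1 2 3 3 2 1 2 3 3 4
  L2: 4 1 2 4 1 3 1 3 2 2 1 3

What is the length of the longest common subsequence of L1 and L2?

Pick 2 (L1 #1, L2 #3), then 4 (L1 #2, L2 #4), then 3 (L1 #4, L2 #6), then 1 (L1 #5, L2 #7), then 3 (L1 #7, L2 #8), then 2 (L1 #10, L2 #9), then 2 (L1 #13, L2 #10), then 1 (L1 #14, L2 #11), then 3 (L1 #17, L2 #12); all 9 values appear in both, in order. dp[18][12] = 9 confirms this is the maximum.

9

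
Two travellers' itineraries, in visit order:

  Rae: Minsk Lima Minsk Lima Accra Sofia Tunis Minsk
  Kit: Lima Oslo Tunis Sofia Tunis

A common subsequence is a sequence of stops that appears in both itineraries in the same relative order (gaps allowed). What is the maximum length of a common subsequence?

3

Taking Lima [2,1], then Sofia [6,4], then Tunis [7,5] gives a common subsequence of length 3. Since dp[8][5] = 3, nothing longer is possible.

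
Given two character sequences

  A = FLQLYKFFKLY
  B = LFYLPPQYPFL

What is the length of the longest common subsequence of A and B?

Let dp[i][j] be the LCS length of the first i characters of A and the first j characters of B. dp[i][j] = dp[i-1][j-1]+1 when the i-th and j-th characters match, else max(dp[i-1][j], dp[i][j-1]).
    ·  L  F  Y  L  P  P  Q  Y  P  F  L
 ·  0  0  0  0  0  0  0  0  0  0  0  0
 F  0  0  1  1  1  1  1  1  1  1  1  1
 L  0  1  1  1  2  2  2  2  2  2  2  2
 Q  0  1  1  1  2  2  2  3  3  3  3  3
 L  0  1  1  1  2  2  2  3  3  3  3  4
 Y  0  1  1  2  2  2  2  3  4  4  4  4
 K  0  1  1  2  2  2  2  3  4  4  4  4
 F  0  1  2  2  2  2  2  3  4  4  5  5
 F  0  1  2  2  2  2  2  3  4  4  5  5
 K  0  1  2  2  2  2  2  3  4  4  5  5
 L  0  1  2  2  3  3  3  3  4  4  5  6
 Y  0  1  2  3  3  3  3  3  4  4  5  6
dp[11][11] = 6. One LCS (by backtracking along matches): FLQYFL.

6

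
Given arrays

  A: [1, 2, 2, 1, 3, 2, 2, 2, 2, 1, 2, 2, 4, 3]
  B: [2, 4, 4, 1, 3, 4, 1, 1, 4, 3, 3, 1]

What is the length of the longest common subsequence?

6

Match 2 [2,1]; then 1 [4,4]; then 3 [5,5]; then 1 [10,8]; then 4 [13,9]; then 3 [14,11] — 6 values in the same relative order in both, and the DP table's final entry dp[14][12] is also 6, so no common subsequence is longer.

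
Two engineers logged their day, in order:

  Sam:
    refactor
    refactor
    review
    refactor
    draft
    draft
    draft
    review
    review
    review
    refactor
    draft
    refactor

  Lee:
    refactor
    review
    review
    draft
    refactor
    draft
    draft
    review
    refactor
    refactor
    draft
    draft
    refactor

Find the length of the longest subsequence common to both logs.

Pick refactor at Sam[1]=Lee[1], then review at Sam[3]=Lee[3], then refactor at Sam[4]=Lee[5], then draft at Sam[6]=Lee[6], then draft at Sam[7]=Lee[7], then review at Sam[8]=Lee[8], then refactor at Sam[11]=Lee[10], then draft at Sam[12]=Lee[12], then refactor at Sam[13]=Lee[13]; all 9 tasks appear in both, in order. Since dp[13][13] = 9, nothing longer is possible.

9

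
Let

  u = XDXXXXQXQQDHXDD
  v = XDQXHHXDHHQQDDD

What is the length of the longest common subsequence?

Taking X [1,1]; then D [2,2]; then X [3,4]; then X [4,7]; then Q [9,11]; then Q [10,12]; then D [11,13]; then D [14,14]; then D [15,15] gives a common subsequence of length 9. The LCS DP gives dp[15][15] = 9, so this is optimal.

9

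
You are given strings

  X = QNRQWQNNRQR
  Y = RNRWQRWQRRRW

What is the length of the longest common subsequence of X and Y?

Match N [2,2], then R [3,3], then Q [4,5], then W [5,7], then Q [6,8], then R [9,10], then R [11,11] — 7 characters in the same relative order in both. dp[11][12] = 7 confirms this is the maximum.

7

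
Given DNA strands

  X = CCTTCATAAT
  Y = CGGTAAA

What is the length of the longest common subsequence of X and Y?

5

Let dp[i][j] be the LCS length of the first i bases of X and the first j bases of Y. dp[i][j] = dp[i-1][j-1]+1 when the i-th and j-th bases match, else max(dp[i-1][j], dp[i][j-1]).
    ·  C  G  G  T  A  A  A
 ·  0  0  0  0  0  0  0  0
 C  0  1  1  1  1  1  1  1
 C  0  1  1  1  1  1  1  1
 T  0  1  1  1  2  2  2  2
 T  0  1  1  1  2  2  2  2
 C  0  1  1  1  2  2  2  2
 A  0  1  1  1  2  3  3  3
 T  0  1  1  1  2  3  3  3
 A  0  1  1  1  2  3  4  4
 A  0  1  1  1  2  3  4  5
 T  0  1  1  1  2  3  4  5
dp[10][7] = 5. One LCS (by backtracking along matches): CTAAA.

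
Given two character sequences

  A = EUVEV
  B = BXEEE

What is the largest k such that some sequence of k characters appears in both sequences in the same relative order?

Taking E at A[1]=B[4], E at A[4]=B[5] gives a common subsequence of length 2, and the DP table's final entry dp[5][5] is also 2, so no common subsequence is longer.

2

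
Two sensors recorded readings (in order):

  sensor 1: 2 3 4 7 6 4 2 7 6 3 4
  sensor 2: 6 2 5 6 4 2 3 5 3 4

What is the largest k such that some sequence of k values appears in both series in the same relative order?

6

One common subsequence of length 6: 2 at sensor 1[1]=sensor 2[2], then 6 at sensor 1[5]=sensor 2[4], then 4 at sensor 1[6]=sensor 2[5], then 2 at sensor 1[7]=sensor 2[6], then 3 at sensor 1[10]=sensor 2[9], then 4 at sensor 1[11]=sensor 2[10]. dp[11][10] = 6 confirms this is the maximum.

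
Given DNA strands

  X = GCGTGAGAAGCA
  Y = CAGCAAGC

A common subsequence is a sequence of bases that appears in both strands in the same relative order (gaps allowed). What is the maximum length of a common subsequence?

7

Let dp[i][j] be the LCS length of the first i bases of X and the first j bases of Y. dp[i][j] = dp[i-1][j-1]+1 when the i-th and j-th bases match, else max(dp[i-1][j], dp[i][j-1]).
    ·  C  A  G  C  A  A  G  C
 ·  0  0  0  0  0  0  0  0  0
 G  0  0  0  1  1  1  1  1  1
 C  0  1  1  1  2  2  2  2  2
 G  0  1  1  2  2  2  2  3  3
 T  0  1  1  2  2  2  2  3  3
 G  0  1  1  2  2  2  2  3  3
 A  0  1  2  2  2  3  3  3  3
 G  0  1  2  3  3  3  3  4  4
 A  0  1  2  3  3  4  4  4  4
 A  0  1  2  3  3  4  5  5  5
 G  0  1  2  3  3  4  5  6  6
 C  0  1  2  3  4  4  5  6  7
 A  0  1  2  3  4  5  5  6  7
dp[12][8] = 7. One LCS (by backtracking along matches): CAGAAGC.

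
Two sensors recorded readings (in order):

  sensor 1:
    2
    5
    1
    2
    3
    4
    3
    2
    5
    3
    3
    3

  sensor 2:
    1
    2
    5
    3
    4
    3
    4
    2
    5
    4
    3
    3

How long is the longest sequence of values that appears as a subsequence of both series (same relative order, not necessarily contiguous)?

Pick 2 (sensor 1 #1, sensor 2 #2), 5 (sensor 1 #2, sensor 2 #3), 3 (sensor 1 #5, sensor 2 #4), 4 (sensor 1 #6, sensor 2 #5), 3 (sensor 1 #7, sensor 2 #6), 2 (sensor 1 #8, sensor 2 #8), 5 (sensor 1 #9, sensor 2 #9), 3 (sensor 1 #11, sensor 2 #11), 3 (sensor 1 #12, sensor 2 #12); all 9 values appear in both, in order, and the DP table's final entry dp[12][12] is also 9, so no common subsequence is longer.

9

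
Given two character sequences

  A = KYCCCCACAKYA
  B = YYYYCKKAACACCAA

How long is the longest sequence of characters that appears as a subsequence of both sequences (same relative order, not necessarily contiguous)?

One common subsequence of length 7: Y (A #2, B #4); then C (A #3, B #5); then C (A #4, B #10); then C (A #6, B #12); then C (A #8, B #13); then A (A #9, B #14); then A (A #12, B #15). The LCS DP gives dp[12][15] = 7, so this is optimal.

7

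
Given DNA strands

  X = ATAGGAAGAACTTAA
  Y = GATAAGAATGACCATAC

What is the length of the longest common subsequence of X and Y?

Match A [1,2], T [2,3], A [3,5], G [5,6], A [6,7], A [7,8], G [8,10], A [9,11], A [10,14], T [13,15], A [14,16] — 11 bases in the same relative order in both, and the DP table's final entry dp[15][17] is also 11, so no common subsequence is longer.

11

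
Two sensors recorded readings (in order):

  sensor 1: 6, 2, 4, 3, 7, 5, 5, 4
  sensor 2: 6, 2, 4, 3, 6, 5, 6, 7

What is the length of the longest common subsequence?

Match 6 [1,1], 2 [2,2], 4 [3,3], 3 [4,4], 7 [5,8] — 5 values in the same relative order in both. dp[8][8] = 5 confirms this is the maximum.

5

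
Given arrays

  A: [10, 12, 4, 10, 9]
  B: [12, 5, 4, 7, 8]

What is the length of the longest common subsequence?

Match 12 (A #2, B #1); then 4 (A #3, B #3) — 2 values in the same relative order in both. dp[5][5] = 2 confirms this is the maximum.

2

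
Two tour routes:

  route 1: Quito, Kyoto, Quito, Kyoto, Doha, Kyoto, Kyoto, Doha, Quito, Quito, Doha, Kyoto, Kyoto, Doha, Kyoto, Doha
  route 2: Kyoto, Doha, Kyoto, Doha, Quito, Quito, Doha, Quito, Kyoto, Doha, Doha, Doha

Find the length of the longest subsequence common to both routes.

10

Pick Kyoto [4,1] → Doha [5,2] → Kyoto [7,3] → Doha [8,4] → Quito [9,5] → Quito [10,6] → Doha [11,7] → Kyoto [12,9] → Doha [14,11] → Doha [16,12]; all 10 stops appear in both, in order. dp[16][12] = 10 confirms this is the maximum.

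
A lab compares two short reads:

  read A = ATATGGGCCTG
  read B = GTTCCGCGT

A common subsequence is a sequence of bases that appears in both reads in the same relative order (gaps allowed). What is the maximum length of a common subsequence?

5

Pick T [2,2]; then T [4,3]; then G [5,6]; then G [7,8]; then T [10,9]; all 5 bases appear in both, in order. The LCS DP gives dp[11][9] = 5, so this is optimal.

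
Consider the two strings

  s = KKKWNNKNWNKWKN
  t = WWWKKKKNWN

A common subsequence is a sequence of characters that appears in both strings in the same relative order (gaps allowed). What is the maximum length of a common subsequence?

Let dp[i][j] be the LCS length of the first i characters of s and the first j characters of t. dp[i][j] = dp[i-1][j-1]+1 when the i-th and j-th characters match, else max(dp[i-1][j], dp[i][j-1]).
    ·  W  W  W  K  K  K  K  N  W  N
 ·  0  0  0  0  0  0  0  0  0  0  0
 K  0  0  0  0  1  1  1  1  1  1  1
 K  0  0  0  0  1  2  2  2  2  2  2
 K  0  0  0  0  1  2  3  3  3  3  3
 W  0  1  1  1  1  2  3  3  3  4  4
 N  0  1  1  1  1  2  3  3  4  4  5
 N  0  1  1  1  1  2  3  3  4  4  5
 K  0  1  1  1  2  2  3  4  4  4  5
 N  0  1  1  1  2  2  3  4  5  5  5
 W  0  1  2  2  2  2  3  4  5  6  6
 N  0  1  2  2  2  2  3  4  5  6  7
 K  0  1  2  2  3  3  3  4  5  6  7
 W  0  1  2  3  3  3  3  4  5  6  7
 K  0  1  2  3  4  4  4  4  5  6  7
 N  0  1  2  3  4  4  4  4  5  6  7
dp[14][10] = 7. One LCS (by backtracking along matches): KKKKNWN.

7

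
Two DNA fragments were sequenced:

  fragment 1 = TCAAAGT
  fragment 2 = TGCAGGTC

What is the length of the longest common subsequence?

5

Let dp[i][j] be the LCS length of the first i bases of fragment 1 and the first j bases of fragment 2. dp[i][j] = dp[i-1][j-1]+1 when the i-th and j-th bases match, else max(dp[i-1][j], dp[i][j-1]).
    ·  T  G  C  A  G  G  T  C
 ·  0  0  0  0  0  0  0  0  0
 T  0  1  1  1  1  1  1  1  1
 C  0  1  1  2  2  2  2  2  2
 A  0  1  1  2  3  3  3  3  3
 A  0  1  1  2  3  3  3  3  3
 A  0  1  1  2  3  3  3  3  3
 G  0  1  2  2  3  4  4  4  4
 T  0  1  2  2  3  4  4  5  5
dp[7][8] = 5. One LCS (by backtracking along matches): TCAGT.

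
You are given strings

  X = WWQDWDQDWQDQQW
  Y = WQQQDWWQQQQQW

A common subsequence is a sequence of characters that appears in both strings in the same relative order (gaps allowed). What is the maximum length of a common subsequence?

Pick W (X #1, Y #1), Q (X #3, Y #4), D (X #4, Y #5), W (X #5, Y #7), Q (X #7, Y #9), Q (X #10, Y #10), Q (X #12, Y #11), Q (X #13, Y #12), W (X #14, Y #13); all 9 characters appear in both, in order. Since dp[14][13] = 9, nothing longer is possible.

9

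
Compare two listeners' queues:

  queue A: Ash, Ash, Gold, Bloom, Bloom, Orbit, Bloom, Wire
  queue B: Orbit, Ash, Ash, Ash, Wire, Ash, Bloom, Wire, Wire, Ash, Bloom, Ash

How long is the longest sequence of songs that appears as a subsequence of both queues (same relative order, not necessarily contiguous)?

4

Pick Ash [1,4]; then Ash [2,6]; then Bloom [4,7]; then Bloom [5,11]; all 4 songs appear in both, in order. Since dp[8][12] = 4, nothing longer is possible.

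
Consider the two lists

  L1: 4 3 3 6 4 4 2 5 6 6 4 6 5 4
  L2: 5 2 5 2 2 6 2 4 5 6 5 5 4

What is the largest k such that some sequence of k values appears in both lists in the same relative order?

7

One common subsequence of length 7: 2 at L1[7]=L2[2]; then 5 at L1[8]=L2[3]; then 6 at L1[9]=L2[6]; then 4 at L1[11]=L2[8]; then 6 at L1[12]=L2[10]; then 5 at L1[13]=L2[12]; then 4 at L1[14]=L2[13]. Since dp[14][13] = 7, nothing longer is possible.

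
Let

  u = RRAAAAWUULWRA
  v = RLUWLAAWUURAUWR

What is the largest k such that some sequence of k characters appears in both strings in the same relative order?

Match R [1,1] → A [5,6] → A [6,7] → W [7,8] → U [8,10] → U [9,13] → W [11,14] → R [12,15] — 8 characters in the same relative order in both. dp[13][15] = 8 confirms this is the maximum.

8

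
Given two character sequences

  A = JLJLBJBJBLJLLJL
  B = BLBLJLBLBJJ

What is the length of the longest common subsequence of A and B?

Match L at A[2]=B[4], then J at A[3]=B[5], then L at A[4]=B[6], then B at A[5]=B[7], then B at A[9]=B[9], then J at A[11]=B[10], then J at A[14]=B[11] — 7 characters in the same relative order in both, and the DP table's final entry dp[15][11] is also 7, so no common subsequence is longer.

7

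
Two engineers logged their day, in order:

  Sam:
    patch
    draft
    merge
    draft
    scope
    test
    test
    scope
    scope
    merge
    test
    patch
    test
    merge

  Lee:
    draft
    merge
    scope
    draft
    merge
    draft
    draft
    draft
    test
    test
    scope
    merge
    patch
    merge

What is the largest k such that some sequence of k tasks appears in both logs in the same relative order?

Pick draft [2,4]; then merge [3,5]; then draft [4,8]; then test [6,9]; then test [7,10]; then scope [9,11]; then merge [10,12]; then patch [12,13]; then merge [14,14]; all 9 tasks appear in both, in order. The LCS DP gives dp[14][14] = 9, so this is optimal.

9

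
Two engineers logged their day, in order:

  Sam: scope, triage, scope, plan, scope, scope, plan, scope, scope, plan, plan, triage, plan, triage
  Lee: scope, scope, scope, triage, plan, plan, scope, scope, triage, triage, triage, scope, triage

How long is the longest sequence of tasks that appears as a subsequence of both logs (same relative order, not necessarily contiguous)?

8

Pick scope (Sam #1, Lee #3), then triage (Sam #2, Lee #4), then plan (Sam #4, Lee #5), then plan (Sam #7, Lee #6), then scope (Sam #8, Lee #7), then scope (Sam #9, Lee #8), then triage (Sam #12, Lee #11), then triage (Sam #14, Lee #13); all 8 tasks appear in both, in order. Since dp[14][13] = 8, nothing longer is possible.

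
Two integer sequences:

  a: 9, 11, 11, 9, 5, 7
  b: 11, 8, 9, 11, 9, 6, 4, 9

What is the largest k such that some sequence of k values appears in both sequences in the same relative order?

Let dp[i][j] be the LCS length of the first i values of a and the first j values of b. dp[i][j] = dp[i-1][j-1]+1 when the i-th and j-th values match, else max(dp[i-1][j], dp[i][j-1]).
    · 11  8  9 11  9  6  4  9
 ·  0  0  0  0  0  0  0  0  0
 9  0  0  0  1  1  1  1  1  1
11  0  1  1  1  2  2  2  2  2
11  0  1  1  1  2  2  2  2  2
 9  0  1  1  2  2  3  3  3  3
 5  0  1  1  2  2  3  3  3  3
 7  0  1  1  2  2  3  3  3  3
dp[6][8] = 3. One LCS (by backtracking along matches): 9, 11, 9.

3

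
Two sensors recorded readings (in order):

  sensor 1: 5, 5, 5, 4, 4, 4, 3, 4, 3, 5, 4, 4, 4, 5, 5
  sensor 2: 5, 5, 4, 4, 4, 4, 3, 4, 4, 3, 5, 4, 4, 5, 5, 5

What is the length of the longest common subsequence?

Taking 5 at sensor 1[1]=sensor 2[1], 5 at sensor 1[2]=sensor 2[2], 4 at sensor 1[4]=sensor 2[4], 4 at sensor 1[5]=sensor 2[5], 4 at sensor 1[6]=sensor 2[6], 3 at sensor 1[7]=sensor 2[7], 4 at sensor 1[8]=sensor 2[9], 3 at sensor 1[9]=sensor 2[10], 5 at sensor 1[10]=sensor 2[11], 4 at sensor 1[11]=sensor 2[12], 4 at sensor 1[12]=sensor 2[13], 5 at sensor 1[14]=sensor 2[15], 5 at sensor 1[15]=sensor 2[16] gives a common subsequence of length 13. Since dp[15][16] = 13, nothing longer is possible.

13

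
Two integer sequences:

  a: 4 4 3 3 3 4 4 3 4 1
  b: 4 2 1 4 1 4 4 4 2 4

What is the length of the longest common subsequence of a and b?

5

One common subsequence of length 5: 4 [1,4], then 4 [2,6], then 4 [6,7], then 4 [7,8], then 4 [9,10], and the DP table's final entry dp[10][10] is also 5, so no common subsequence is longer.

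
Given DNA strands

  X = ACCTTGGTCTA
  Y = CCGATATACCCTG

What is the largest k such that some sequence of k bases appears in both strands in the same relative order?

Pick C at X[2]=Y[1]; then C at X[3]=Y[2]; then T at X[4]=Y[5]; then T at X[5]=Y[7]; then C at X[9]=Y[11]; then T at X[10]=Y[12]; all 6 bases appear in both, in order. The LCS DP gives dp[11][13] = 6, so this is optimal.

6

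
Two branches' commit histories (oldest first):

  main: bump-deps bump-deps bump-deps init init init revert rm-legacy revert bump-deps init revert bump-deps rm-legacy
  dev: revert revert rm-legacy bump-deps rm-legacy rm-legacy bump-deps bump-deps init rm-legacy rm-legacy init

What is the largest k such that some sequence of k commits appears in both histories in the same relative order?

6

One common subsequence of length 6: bump-deps (main #1, dev #4) → bump-deps (main #2, dev #7) → bump-deps (main #3, dev #8) → init (main #4, dev #9) → rm-legacy (main #8, dev #11) → init (main #11, dev #12). dp[14][12] = 6 confirms this is the maximum.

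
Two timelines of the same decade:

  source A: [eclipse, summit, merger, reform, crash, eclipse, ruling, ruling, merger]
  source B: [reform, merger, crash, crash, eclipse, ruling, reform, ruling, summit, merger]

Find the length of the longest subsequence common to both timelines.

One common subsequence of length 6: merger at source A[3]=source B[2] → crash at source A[5]=source B[4] → eclipse at source A[6]=source B[5] → ruling at source A[7]=source B[6] → ruling at source A[8]=source B[8] → merger at source A[9]=source B[10]. dp[9][10] = 6 confirms this is the maximum.

6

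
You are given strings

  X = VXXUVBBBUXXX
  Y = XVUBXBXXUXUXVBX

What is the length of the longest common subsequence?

8

Pick V at X[1]=Y[2]; then U at X[4]=Y[3]; then B at X[6]=Y[4]; then B at X[7]=Y[6]; then U at X[9]=Y[9]; then X at X[10]=Y[10]; then X at X[11]=Y[12]; then X at X[12]=Y[15]; all 8 characters appear in both, in order. The LCS DP gives dp[12][15] = 8, so this is optimal.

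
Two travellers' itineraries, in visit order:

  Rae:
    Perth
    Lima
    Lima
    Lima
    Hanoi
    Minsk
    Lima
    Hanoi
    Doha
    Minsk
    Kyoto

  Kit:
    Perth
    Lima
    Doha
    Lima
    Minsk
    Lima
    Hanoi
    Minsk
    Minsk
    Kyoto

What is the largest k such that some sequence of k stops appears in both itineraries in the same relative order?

Pick Perth [1,1], Lima [2,2], Lima [3,4], Lima [4,6], Hanoi [5,7], Minsk [6,8], Minsk [10,9], Kyoto [11,10]; all 8 stops appear in both, in order. dp[11][10] = 8 confirms this is the maximum.

8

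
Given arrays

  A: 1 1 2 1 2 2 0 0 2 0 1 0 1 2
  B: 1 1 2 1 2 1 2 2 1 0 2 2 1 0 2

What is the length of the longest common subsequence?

One common subsequence of length 11: 1 at A[1]=B[2] → 1 at A[2]=B[4] → 2 at A[3]=B[5] → 1 at A[4]=B[6] → 2 at A[5]=B[7] → 2 at A[6]=B[8] → 0 at A[7]=B[10] → 2 at A[9]=B[12] → 1 at A[11]=B[13] → 0 at A[12]=B[14] → 2 at A[14]=B[15]. dp[14][15] = 11 confirms this is the maximum.

11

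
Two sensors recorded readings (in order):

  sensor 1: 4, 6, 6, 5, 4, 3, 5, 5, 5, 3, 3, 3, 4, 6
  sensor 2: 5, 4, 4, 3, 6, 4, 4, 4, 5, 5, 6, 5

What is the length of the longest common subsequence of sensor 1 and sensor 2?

6

Match 4 [1,3]; then 6 [2,5]; then 4 [5,8]; then 5 [7,9]; then 5 [8,10]; then 5 [9,12] — 6 values in the same relative order in both, and the DP table's final entry dp[14][12] is also 6, so no common subsequence is longer.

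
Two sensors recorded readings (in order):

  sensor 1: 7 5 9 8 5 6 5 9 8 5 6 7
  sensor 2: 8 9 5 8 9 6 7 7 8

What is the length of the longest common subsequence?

5

Pick 5 at sensor 1[2]=sensor 2[3]; then 8 at sensor 1[4]=sensor 2[4]; then 9 at sensor 1[8]=sensor 2[5]; then 6 at sensor 1[11]=sensor 2[6]; then 7 at sensor 1[12]=sensor 2[8]; all 5 values appear in both, in order. Since dp[12][9] = 5, nothing longer is possible.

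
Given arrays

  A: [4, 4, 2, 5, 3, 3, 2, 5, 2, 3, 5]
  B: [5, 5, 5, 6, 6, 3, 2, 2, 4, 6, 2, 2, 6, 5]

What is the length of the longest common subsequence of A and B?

5

One common subsequence of length 5: 5 at A[4]=B[3] → 3 at A[5]=B[6] → 2 at A[7]=B[11] → 2 at A[9]=B[12] → 5 at A[11]=B[14], and the DP table's final entry dp[11][14] is also 5, so no common subsequence is longer.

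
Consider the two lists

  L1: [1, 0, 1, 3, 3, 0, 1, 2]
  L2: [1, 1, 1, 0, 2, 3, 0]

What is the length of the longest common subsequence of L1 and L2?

4

Let dp[i][j] be the LCS length of the first i values of L1 and the first j values of L2. dp[i][j] = dp[i-1][j-1]+1 when the i-th and j-th values match, else max(dp[i-1][j], dp[i][j-1]).
    ·  1  1  1  0  2  3  0
 ·  0  0  0  0  0  0  0  0
 1  0  1  1  1  1  1  1  1
 0  0  1  1  1  2  2  2  2
 1  0  1  2  2  2  2  2  2
 3  0  1  2  2  2  2  3  3
 3  0  1  2  2  2  2  3  3
 0  0  1  2  2  3  3  3  4
 1  0  1  2  3  3  3  3  4
 2  0  1  2  3  3  4  4  4
dp[8][7] = 4. One LCS (by backtracking along matches): 1, 0, 3, 0.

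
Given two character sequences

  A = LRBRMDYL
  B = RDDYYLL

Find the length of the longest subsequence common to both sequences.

4

Match R at A[2]=B[1] → D at A[6]=B[3] → Y at A[7]=B[5] → L at A[8]=B[7] — 4 characters in the same relative order in both. dp[8][7] = 4 confirms this is the maximum.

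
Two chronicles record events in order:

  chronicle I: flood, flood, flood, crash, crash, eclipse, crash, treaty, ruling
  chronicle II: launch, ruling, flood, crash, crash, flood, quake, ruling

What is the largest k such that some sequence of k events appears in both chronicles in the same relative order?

4

One common subsequence of length 4: flood [3,3]; then crash [4,4]; then crash [5,5]; then ruling [9,8]. dp[9][8] = 4 confirms this is the maximum.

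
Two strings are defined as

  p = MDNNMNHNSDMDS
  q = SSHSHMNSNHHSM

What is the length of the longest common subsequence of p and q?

Match M [1,6], N [3,7], N [4,9], H [7,11], S [9,12], M [11,13] — 6 characters in the same relative order in both. dp[13][13] = 6 confirms this is the maximum.

6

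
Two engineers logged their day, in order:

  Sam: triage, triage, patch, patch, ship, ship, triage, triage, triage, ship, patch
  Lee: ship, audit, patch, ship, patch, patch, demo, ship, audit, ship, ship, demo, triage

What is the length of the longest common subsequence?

5

Pick patch at Sam[3]=Lee[5]; then patch at Sam[4]=Lee[6]; then ship at Sam[5]=Lee[10]; then ship at Sam[6]=Lee[11]; then triage at Sam[9]=Lee[13]; all 5 tasks appear in both, in order, and the DP table's final entry dp[11][13] is also 5, so no common subsequence is longer.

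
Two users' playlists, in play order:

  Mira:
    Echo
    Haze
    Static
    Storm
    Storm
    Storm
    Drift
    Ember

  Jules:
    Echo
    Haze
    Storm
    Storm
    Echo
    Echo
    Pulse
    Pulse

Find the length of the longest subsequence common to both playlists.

4

One common subsequence of length 4: Echo [1,1], Haze [2,2], Storm [4,3], Storm [5,4]. The LCS DP gives dp[8][8] = 4, so this is optimal.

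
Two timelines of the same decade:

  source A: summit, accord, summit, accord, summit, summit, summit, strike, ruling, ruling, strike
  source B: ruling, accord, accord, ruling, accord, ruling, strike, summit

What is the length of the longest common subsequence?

5

Taking accord at source A[2]=source B[2], then accord at source A[4]=source B[3], then ruling at source A[9]=source B[4], then ruling at source A[10]=source B[6], then strike at source A[11]=source B[7] gives a common subsequence of length 5, and the DP table's final entry dp[11][8] is also 5, so no common subsequence is longer.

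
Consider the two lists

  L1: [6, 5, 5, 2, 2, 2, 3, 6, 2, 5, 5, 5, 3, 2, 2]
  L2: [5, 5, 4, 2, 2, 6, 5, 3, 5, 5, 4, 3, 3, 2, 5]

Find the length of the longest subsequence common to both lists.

10

One common subsequence of length 10: 5 (L1 #2, L2 #1), then 5 (L1 #3, L2 #2), then 2 (L1 #5, L2 #4), then 2 (L1 #6, L2 #5), then 6 (L1 #8, L2 #6), then 5 (L1 #10, L2 #7), then 5 (L1 #11, L2 #9), then 5 (L1 #12, L2 #10), then 3 (L1 #13, L2 #13), then 2 (L1 #14, L2 #14), and the DP table's final entry dp[15][15] is also 10, so no common subsequence is longer.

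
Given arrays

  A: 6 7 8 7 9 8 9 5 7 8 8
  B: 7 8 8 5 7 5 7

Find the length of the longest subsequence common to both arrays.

5

One common subsequence of length 5: 7 [2,1] → 8 [3,3] → 7 [4,5] → 5 [8,6] → 7 [9,7], and the DP table's final entry dp[11][7] is also 5, so no common subsequence is longer.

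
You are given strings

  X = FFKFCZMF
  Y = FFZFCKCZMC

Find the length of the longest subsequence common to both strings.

6

Taking F at X[1]=Y[2], then F at X[2]=Y[4], then K at X[3]=Y[6], then C at X[5]=Y[7], then Z at X[6]=Y[8], then M at X[7]=Y[9] gives a common subsequence of length 6. Since dp[8][10] = 6, nothing longer is possible.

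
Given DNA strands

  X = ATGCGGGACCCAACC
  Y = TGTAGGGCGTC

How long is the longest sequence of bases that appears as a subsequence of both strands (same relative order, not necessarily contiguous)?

7

Pick T (X #2, Y #1); then G (X #3, Y #2); then G (X #5, Y #5); then G (X #6, Y #6); then G (X #7, Y #7); then C (X #9, Y #8); then C (X #15, Y #11); all 7 bases appear in both, in order. dp[15][11] = 7 confirms this is the maximum.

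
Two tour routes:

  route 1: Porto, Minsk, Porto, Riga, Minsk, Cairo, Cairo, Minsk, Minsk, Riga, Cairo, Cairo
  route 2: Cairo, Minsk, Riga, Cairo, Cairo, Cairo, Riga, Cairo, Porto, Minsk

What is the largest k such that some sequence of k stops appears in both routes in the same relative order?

Taking Minsk (route 1 #2, route 2 #2), then Riga (route 1 #4, route 2 #3), then Cairo (route 1 #6, route 2 #5), then Cairo (route 1 #7, route 2 #6), then Riga (route 1 #10, route 2 #7), then Cairo (route 1 #11, route 2 #8) gives a common subsequence of length 6. dp[12][10] = 6 confirms this is the maximum.

6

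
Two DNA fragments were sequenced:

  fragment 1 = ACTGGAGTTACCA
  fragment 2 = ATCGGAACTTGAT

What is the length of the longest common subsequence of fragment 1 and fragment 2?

Pick A [1,1], then C [2,3], then G [4,4], then G [5,5], then A [6,7], then T [8,9], then T [9,10], then A [10,12]; all 8 bases appear in both, in order, and the DP table's final entry dp[13][13] is also 8, so no common subsequence is longer.

8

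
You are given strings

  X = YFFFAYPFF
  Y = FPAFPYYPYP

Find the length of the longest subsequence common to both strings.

4

Let dp[i][j] be the LCS length of the first i characters of X and the first j characters of Y. dp[i][j] = dp[i-1][j-1]+1 when the i-th and j-th characters match, else max(dp[i-1][j], dp[i][j-1]).
    ·  F  P  A  F  P  Y  Y  P  Y  P
 ·  0  0  0  0  0  0  0  0  0  0  0
 Y  0  0  0  0  0  0  1  1  1  1  1
 F  0  1  1  1  1  1  1  1  1  1  1
 F  0  1  1  1  2  2  2  2  2  2  2
 F  0  1  1  1  2  2  2  2  2  2  2
 A  0  1  1  2  2  2  2  2  2  2  2
 Y  0  1  1  2  2  2  3  3  3  3  3
 P  0  1  2  2  2  3  3  3  4  4  4
 F  0  1  2  2  3  3  3  3  4  4  4
 F  0  1  2  2  3  3  3  3  4  4  4
dp[9][10] = 4. One LCS (by backtracking along matches): FFYP.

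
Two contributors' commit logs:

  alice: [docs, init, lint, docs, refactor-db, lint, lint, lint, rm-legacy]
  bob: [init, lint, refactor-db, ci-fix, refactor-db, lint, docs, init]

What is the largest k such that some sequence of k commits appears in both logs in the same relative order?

Taking init at alice[2]=bob[1] → lint at alice[3]=bob[2] → refactor-db at alice[5]=bob[5] → lint at alice[6]=bob[6] gives a common subsequence of length 4. Since dp[9][8] = 4, nothing longer is possible.

4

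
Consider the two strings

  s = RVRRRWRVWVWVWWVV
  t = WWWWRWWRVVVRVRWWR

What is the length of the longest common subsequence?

One common subsequence of length 8: R (s #1, t #5); then W (s #6, t #7); then R (s #7, t #8); then V (s #8, t #10); then V (s #10, t #11); then V (s #12, t #13); then W (s #13, t #15); then W (s #14, t #16). Since dp[16][17] = 8, nothing longer is possible.

8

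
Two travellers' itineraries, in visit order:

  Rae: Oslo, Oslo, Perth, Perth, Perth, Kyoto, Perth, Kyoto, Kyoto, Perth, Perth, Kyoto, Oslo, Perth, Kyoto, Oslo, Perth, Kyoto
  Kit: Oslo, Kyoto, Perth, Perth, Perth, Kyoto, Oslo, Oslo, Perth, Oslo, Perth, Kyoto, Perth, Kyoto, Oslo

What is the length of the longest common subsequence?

11

Pick Oslo (Rae #1, Kit #1); then Perth (Rae #3, Kit #3); then Perth (Rae #4, Kit #4); then Perth (Rae #5, Kit #5); then Kyoto (Rae #6, Kit #6); then Perth (Rae #7, Kit #9); then Perth (Rae #11, Kit #11); then Kyoto (Rae #12, Kit #12); then Perth (Rae #14, Kit #13); then Kyoto (Rae #15, Kit #14); then Oslo (Rae #16, Kit #15); all 11 stops appear in both, in order. dp[18][15] = 11 confirms this is the maximum.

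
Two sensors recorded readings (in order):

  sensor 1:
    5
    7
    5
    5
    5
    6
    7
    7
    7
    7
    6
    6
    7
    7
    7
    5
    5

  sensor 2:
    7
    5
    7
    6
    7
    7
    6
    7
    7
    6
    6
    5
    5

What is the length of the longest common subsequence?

Pick 5 at sensor 1[1]=sensor 2[2]; then 7 at sensor 1[2]=sensor 2[3]; then 6 at sensor 1[6]=sensor 2[4]; then 7 at sensor 1[7]=sensor 2[5]; then 7 at sensor 1[8]=sensor 2[6]; then 7 at sensor 1[9]=sensor 2[8]; then 7 at sensor 1[10]=sensor 2[9]; then 6 at sensor 1[11]=sensor 2[10]; then 6 at sensor 1[12]=sensor 2[11]; then 5 at sensor 1[16]=sensor 2[12]; then 5 at sensor 1[17]=sensor 2[13]; all 11 values appear in both, in order. dp[17][13] = 11 confirms this is the maximum.

11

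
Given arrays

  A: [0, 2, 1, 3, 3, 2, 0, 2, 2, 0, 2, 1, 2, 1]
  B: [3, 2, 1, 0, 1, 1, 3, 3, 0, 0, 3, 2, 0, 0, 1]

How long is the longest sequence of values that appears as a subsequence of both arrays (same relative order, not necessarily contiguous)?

8

Match 0 at A[1]=B[4], 1 at A[3]=B[6], 3 at A[4]=B[8], 3 at A[5]=B[11], 2 at A[6]=B[12], 0 at A[7]=B[13], 0 at A[10]=B[14], 1 at A[14]=B[15] — 8 values in the same relative order in both, and the DP table's final entry dp[14][15] is also 8, so no common subsequence is longer.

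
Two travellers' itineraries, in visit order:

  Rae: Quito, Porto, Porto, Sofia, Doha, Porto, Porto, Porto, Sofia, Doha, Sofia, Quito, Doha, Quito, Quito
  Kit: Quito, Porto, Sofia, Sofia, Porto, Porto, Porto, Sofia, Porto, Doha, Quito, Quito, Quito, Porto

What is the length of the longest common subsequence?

Match Quito [1,1], Porto [2,2], Sofia [4,4], Porto [6,5], Porto [7,6], Porto [8,7], Sofia [9,8], Doha [10,10], Quito [12,11], Quito [14,12], Quito [15,13] — 11 stops in the same relative order in both. The LCS DP gives dp[15][14] = 11, so this is optimal.

11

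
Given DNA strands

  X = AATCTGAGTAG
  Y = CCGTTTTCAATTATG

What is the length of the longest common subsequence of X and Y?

7

One common subsequence of length 7: A at X[1]=Y[9] → A at X[2]=Y[10] → T at X[3]=Y[11] → T at X[5]=Y[12] → A at X[7]=Y[13] → T at X[9]=Y[14] → G at X[11]=Y[15]. Since dp[11][15] = 7, nothing longer is possible.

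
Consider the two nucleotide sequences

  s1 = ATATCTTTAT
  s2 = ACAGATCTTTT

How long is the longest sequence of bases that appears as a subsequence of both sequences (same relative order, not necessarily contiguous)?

One common subsequence of length 8: A [1,3], A [3,5], T [4,6], C [5,7], T [6,8], T [7,9], T [8,10], T [10,11]. dp[10][11] = 8 confirms this is the maximum.

8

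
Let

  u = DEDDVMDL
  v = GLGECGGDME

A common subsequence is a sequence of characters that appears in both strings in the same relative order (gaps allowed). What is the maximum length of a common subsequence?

3

Match E at u[2]=v[4], then D at u[4]=v[8], then M at u[6]=v[9] — 3 characters in the same relative order in both, and the DP table's final entry dp[8][10] is also 3, so no common subsequence is longer.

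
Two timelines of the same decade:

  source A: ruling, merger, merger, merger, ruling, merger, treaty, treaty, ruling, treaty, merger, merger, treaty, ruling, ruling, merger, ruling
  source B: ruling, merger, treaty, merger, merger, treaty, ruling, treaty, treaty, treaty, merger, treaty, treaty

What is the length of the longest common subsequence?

Pick ruling (source A #1, source B #1), merger (source A #2, source B #2), merger (source A #3, source B #4), merger (source A #4, source B #5), ruling (source A #5, source B #7), treaty (source A #7, source B #8), treaty (source A #8, source B #9), treaty (source A #10, source B #10), merger (source A #11, source B #11), treaty (source A #13, source B #13); all 10 events appear in both, in order. Since dp[17][13] = 10, nothing longer is possible.

10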